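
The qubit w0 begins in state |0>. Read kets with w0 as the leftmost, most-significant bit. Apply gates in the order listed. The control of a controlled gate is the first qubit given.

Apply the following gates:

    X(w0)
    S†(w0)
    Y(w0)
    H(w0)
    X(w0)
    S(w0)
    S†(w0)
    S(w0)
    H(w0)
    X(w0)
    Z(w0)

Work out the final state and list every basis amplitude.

The resulting statevector has amplitude -1/2 + I/2 on |0>, 1/2 + I/2 on |1>.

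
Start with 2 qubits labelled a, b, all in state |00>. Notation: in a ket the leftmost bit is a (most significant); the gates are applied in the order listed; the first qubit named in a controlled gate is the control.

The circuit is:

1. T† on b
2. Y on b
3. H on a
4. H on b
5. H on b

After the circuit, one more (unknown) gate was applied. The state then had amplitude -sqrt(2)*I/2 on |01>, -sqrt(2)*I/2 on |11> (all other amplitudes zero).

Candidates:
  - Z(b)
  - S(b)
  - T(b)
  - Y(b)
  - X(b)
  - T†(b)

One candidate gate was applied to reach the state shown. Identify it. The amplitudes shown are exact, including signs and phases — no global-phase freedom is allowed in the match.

The unique candidate consistent with the amplitudes is Z(b). Key observation: steps 4-5 multiply out to the identity, so the circuit reduces to the remaining gates.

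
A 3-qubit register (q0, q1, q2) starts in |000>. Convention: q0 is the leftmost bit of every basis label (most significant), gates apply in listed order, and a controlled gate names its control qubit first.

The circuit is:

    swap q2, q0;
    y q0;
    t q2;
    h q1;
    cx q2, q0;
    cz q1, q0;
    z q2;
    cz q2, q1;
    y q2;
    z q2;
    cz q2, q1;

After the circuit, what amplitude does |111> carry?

|111> carries amplitude sqrt(2)/2 in the final state.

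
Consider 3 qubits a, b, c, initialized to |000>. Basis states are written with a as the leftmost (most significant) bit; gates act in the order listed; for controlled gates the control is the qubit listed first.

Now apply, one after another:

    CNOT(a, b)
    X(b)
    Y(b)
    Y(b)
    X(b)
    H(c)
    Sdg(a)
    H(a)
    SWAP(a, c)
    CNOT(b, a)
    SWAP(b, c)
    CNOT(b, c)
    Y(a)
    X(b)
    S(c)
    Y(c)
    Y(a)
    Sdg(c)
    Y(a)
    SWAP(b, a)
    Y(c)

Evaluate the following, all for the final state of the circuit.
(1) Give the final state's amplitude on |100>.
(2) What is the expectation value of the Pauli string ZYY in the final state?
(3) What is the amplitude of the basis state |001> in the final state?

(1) |100> carries amplitude -1/2 in the final state. Key observation: the block from step 2 through step 5 cancels to the identity and can be dropped.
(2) The expectation value of ZYY is 0.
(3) |001> carries amplitude 1/2 in the final state.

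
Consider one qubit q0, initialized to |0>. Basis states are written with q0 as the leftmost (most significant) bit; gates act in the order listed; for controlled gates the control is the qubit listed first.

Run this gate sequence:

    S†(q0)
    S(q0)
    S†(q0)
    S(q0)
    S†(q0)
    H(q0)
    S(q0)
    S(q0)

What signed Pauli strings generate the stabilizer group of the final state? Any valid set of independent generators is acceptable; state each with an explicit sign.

The stabilizer group can be generated by -X, among other valid generating sets. Key observation: steps 1-4 multiply out to the identity, so the circuit reduces to the remaining gates.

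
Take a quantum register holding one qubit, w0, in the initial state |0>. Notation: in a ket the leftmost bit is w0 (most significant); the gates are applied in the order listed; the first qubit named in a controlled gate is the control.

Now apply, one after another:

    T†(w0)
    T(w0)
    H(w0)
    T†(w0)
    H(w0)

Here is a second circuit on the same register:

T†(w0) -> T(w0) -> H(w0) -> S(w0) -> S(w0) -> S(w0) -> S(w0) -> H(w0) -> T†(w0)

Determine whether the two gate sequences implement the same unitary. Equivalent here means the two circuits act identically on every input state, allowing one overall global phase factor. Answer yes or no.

No: there is an input state on which the two circuits produce genuinely different outputs (not merely differing by a phase).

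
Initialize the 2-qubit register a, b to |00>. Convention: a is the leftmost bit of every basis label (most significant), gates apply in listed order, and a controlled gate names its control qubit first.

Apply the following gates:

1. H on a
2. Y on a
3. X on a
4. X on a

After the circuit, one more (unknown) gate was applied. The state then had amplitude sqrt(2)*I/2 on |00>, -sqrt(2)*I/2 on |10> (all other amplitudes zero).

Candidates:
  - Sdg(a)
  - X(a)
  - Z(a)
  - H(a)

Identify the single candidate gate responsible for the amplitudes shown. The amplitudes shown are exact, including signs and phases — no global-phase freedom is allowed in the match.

The applied gate was X(a). Key observation: the block from step 3 through step 4 cancels to the identity and can be dropped.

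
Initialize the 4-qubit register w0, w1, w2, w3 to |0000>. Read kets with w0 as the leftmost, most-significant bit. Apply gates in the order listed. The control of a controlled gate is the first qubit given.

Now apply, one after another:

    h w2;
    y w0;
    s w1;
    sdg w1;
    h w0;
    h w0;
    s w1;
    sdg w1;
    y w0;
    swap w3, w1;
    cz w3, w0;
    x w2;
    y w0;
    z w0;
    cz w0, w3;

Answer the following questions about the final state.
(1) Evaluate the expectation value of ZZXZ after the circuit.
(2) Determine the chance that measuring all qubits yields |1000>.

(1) In the final state, ZZXZ has expectation -1. Key observation: gates 3-8 undo each other exactly, leaving only the rest of the circuit to track.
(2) Outcome |1000> occurs with probability 1/2.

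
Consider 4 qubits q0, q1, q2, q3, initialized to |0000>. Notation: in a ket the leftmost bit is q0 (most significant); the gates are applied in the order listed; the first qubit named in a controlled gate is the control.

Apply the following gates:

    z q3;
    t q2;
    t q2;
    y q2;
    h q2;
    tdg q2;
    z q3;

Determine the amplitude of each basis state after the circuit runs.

The final amplitudes are sqrt(2)*I/2 on |0000>, -sqrt(2)*exp(I*pi/4)/2 on |0010>, and 0 on every other basis state.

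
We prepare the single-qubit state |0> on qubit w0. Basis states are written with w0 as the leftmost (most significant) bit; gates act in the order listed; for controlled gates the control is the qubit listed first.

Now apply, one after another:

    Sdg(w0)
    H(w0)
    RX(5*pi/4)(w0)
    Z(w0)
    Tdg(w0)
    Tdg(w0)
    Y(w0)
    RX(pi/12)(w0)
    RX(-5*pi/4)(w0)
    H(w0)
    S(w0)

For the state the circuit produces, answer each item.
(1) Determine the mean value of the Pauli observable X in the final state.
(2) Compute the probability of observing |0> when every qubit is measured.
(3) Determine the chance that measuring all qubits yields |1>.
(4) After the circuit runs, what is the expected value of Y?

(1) In the final state, X has expectation -sqrt(3)/2.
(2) Outcome |0> occurs with probability 1/2.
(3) A full measurement returns |1> with probability 1/2.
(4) The expectation value of Y is 1/2.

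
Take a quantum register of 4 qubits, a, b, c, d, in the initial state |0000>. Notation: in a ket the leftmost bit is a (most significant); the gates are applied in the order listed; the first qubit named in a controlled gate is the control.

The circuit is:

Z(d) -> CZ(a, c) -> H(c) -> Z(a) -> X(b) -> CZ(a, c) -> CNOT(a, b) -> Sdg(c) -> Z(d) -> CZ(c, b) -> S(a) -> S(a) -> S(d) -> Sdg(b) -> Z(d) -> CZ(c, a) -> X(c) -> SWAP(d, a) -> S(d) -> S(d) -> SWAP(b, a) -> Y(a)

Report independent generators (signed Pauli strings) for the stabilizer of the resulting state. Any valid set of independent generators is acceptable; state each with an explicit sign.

The stabilizer group can be generated by -IIYI, +ZIII, +IZII, +IIIZ, among other valid generating sets.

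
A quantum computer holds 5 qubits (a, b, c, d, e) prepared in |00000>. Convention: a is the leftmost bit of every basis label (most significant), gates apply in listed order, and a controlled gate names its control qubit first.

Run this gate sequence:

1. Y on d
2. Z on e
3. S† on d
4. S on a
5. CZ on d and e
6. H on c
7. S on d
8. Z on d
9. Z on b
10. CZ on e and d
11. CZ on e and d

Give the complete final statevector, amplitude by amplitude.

The resulting statevector has amplitude -sqrt(2)*I/2 on |00010>, -sqrt(2)*I/2 on |00110>, and 0 on every other basis state.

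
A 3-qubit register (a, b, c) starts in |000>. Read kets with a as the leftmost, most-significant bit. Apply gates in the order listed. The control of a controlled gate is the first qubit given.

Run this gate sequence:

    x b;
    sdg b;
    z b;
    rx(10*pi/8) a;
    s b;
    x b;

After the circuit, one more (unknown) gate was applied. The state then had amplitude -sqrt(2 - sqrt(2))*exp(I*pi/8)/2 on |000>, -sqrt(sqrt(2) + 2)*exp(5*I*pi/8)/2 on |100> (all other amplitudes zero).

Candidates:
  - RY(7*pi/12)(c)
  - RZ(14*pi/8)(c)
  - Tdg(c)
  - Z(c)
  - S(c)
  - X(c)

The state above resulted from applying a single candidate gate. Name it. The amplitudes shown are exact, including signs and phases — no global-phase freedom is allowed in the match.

The applied gate was RZ(14*pi/8)(c).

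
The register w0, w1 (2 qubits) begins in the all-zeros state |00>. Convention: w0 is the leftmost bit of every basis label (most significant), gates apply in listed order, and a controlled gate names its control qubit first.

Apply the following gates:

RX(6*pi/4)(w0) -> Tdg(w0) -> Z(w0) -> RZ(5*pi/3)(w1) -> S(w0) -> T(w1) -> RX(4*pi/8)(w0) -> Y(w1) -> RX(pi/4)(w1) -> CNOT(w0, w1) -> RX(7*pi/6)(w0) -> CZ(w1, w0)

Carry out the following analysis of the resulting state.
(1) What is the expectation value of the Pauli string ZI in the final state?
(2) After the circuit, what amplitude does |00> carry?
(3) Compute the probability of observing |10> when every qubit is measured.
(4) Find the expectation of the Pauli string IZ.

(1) The expectation value of ZI is sqrt(6)/4.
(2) |00> carries amplitude -sqrt(6*sqrt(2) + 12)*exp(2*I*pi/3)/16 - sqrt(2*sqrt(2) + 4)*exp(2*I*pi/3)/16 - sqrt(6*sqrt(2) + 12)*exp(11*I*pi/12)/16 - sqrt(4 - 2*sqrt(2))*exp(5*I*pi/12)/16 - sqrt(12 - 6*sqrt(2))*exp(I*pi/6)/16 - sqrt(2*sqrt(2) + 4)*exp(11*I*pi/12)/16 + sqrt(4 - 2*sqrt(2))*exp(I*pi/6)/16 + sqrt(12 - 6*sqrt(2))*exp(5*I*pi/12)/16 in the final state.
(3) Outcome |10> occurs with probability 7/16 - sqrt(6)/8.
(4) The observable IZ averages to 1/2.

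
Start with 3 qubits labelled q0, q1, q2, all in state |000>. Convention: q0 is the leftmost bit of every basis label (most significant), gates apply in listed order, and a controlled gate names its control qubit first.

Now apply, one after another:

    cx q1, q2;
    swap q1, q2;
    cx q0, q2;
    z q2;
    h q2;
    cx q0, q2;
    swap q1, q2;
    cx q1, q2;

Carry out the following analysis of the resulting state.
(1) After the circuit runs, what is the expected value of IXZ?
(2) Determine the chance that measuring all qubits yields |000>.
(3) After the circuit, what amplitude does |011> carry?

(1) The expectation value of IXZ is 0.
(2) The probability of measuring |000> is 1/2.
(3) The amplitude on |011> is sqrt(2)/2.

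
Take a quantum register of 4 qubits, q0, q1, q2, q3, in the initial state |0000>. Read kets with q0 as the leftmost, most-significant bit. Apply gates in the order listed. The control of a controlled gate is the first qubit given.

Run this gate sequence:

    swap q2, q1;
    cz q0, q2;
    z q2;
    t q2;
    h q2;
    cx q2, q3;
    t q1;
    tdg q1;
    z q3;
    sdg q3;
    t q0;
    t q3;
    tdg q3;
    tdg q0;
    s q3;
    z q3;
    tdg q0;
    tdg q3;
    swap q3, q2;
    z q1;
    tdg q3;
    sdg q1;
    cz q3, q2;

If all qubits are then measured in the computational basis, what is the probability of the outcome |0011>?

A full measurement returns |0011> with probability 1/2. Key observation: gates 9-16 undo each other exactly, leaving only the rest of the circuit to track.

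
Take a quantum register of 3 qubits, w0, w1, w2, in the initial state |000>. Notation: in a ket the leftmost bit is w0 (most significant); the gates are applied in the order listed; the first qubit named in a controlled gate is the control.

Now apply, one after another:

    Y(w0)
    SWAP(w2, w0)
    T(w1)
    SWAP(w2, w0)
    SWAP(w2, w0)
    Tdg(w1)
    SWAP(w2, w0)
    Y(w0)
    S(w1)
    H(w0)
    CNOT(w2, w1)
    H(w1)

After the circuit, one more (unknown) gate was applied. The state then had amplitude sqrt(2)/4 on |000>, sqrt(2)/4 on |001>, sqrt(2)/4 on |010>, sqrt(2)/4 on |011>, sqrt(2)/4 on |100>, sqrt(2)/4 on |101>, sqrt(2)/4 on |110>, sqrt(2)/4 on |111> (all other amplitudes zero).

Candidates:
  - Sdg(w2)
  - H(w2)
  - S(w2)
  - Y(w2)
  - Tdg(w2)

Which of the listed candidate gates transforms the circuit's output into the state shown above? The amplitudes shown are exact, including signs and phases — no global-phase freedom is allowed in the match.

The unique candidate consistent with the amplitudes is H(w2). Key observation: the block from step 1 through step 8 cancels to the identity and can be dropped.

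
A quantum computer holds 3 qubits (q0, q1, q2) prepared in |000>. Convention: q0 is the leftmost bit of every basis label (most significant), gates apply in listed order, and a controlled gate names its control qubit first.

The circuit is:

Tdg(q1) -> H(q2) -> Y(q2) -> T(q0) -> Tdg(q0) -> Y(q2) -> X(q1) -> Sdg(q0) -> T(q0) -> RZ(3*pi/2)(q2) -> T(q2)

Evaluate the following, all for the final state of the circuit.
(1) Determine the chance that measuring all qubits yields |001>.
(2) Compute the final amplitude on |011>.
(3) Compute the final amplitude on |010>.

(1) The probability of measuring |001> is 0.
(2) The amplitude on |011> is -sqrt(2)/2.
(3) The final state's coefficient on |010> equals -sqrt(2)*exp(I*pi/4)/2.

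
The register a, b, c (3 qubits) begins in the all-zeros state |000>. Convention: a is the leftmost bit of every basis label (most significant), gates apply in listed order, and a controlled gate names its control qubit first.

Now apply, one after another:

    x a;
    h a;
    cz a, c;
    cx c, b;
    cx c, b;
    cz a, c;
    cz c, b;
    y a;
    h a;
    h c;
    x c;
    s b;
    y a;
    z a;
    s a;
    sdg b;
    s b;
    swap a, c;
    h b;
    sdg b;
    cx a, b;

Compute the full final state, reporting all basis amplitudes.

The final amplitudes are 0 on |000>, I/2 on |001>, 0 on |010>, 1/2 on |011>, 0 on |100>, 1/2 on |101>, 0 on |110>, I/2 on |111>.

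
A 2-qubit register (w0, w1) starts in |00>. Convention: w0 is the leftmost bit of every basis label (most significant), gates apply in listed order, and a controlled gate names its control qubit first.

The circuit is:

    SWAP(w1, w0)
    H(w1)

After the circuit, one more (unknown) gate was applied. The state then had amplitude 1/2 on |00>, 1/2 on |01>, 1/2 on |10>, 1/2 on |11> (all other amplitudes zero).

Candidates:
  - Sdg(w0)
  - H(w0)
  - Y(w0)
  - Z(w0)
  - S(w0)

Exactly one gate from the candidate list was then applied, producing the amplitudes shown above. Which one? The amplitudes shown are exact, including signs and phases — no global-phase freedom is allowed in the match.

The applied gate was H(w0).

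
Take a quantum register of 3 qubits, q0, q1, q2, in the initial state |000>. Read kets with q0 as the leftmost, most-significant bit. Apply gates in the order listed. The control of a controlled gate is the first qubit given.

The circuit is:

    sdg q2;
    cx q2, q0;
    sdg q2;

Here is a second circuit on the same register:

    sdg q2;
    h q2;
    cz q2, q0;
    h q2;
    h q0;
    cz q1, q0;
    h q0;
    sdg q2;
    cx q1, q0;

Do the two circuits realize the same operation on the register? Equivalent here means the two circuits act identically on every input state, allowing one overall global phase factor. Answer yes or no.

No, they are not equivalent — no single phase factor reconciles the two unitaries.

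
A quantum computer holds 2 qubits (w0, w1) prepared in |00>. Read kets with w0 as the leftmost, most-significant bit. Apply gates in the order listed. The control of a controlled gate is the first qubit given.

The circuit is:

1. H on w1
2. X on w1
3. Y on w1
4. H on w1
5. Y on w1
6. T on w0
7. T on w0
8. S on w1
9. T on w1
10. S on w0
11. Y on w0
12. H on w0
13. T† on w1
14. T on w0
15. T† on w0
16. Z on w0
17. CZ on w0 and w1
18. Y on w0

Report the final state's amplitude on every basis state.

After the circuit, the state carries amplitude -sqrt(2)/2 on |00>, 0 on |01>, sqrt(2)/2 on |10>, 0 on |11>.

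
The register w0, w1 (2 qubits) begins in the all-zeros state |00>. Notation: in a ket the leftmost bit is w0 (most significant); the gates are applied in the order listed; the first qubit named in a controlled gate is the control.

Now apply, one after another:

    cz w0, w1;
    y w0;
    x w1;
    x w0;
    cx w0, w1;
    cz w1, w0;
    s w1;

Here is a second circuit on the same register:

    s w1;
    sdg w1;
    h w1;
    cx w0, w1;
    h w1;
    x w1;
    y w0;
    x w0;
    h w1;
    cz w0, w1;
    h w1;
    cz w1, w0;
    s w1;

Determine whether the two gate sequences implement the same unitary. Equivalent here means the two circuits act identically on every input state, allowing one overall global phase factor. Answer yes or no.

Yes — the two circuits implement the same unitary up to a global phase.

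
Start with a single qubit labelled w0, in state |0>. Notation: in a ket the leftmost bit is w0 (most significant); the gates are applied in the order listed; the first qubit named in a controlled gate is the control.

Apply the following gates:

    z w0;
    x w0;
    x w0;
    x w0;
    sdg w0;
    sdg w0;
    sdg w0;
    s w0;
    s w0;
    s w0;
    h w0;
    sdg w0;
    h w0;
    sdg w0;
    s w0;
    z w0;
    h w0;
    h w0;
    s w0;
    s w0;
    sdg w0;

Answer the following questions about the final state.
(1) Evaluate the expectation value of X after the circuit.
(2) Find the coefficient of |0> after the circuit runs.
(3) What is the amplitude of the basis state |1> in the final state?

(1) The observable X averages to -1. Key observation: steps 5-10 multiply out to the identity, so the circuit reduces to the remaining gates.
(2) The final state's coefficient on |0> equals 1/2 + I/2.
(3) The final state's coefficient on |1> equals -1/2 - I/2.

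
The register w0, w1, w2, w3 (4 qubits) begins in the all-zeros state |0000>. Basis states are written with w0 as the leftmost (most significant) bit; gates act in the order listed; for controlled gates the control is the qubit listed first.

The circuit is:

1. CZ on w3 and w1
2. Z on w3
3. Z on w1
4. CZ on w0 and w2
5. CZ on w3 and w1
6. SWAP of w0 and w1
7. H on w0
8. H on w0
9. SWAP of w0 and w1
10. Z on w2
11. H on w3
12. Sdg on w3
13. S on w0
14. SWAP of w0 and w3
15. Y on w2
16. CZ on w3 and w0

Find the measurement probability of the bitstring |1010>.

The probability of measuring |1010> is 1/2.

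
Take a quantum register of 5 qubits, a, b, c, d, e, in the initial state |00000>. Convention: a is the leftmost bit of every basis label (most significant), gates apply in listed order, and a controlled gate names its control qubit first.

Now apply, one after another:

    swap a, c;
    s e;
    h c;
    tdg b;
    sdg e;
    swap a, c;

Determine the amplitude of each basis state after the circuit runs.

After the circuit, the state carries amplitude sqrt(2)/2 on |00000>, sqrt(2)/2 on |10000>, and 0 on every other basis state.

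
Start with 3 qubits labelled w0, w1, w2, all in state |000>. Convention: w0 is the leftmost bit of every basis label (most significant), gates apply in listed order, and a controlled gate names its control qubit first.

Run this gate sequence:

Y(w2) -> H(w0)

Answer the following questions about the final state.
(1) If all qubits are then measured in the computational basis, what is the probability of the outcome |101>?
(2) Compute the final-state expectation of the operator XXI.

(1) Outcome |101> occurs with probability 1/2.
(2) The expectation value of XXI is 0.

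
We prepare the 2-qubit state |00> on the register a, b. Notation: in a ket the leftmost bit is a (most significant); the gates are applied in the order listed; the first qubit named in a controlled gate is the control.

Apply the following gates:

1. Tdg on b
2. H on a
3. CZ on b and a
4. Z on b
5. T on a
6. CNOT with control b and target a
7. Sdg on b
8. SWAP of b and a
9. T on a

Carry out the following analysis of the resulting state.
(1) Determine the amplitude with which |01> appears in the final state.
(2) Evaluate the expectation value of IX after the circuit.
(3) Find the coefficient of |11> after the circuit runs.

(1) The final state's coefficient on |01> equals sqrt(2)*exp(I*pi/4)/2.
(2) In the final state, IX has expectation sqrt(2)/2.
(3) |11> carries amplitude 0 in the final state.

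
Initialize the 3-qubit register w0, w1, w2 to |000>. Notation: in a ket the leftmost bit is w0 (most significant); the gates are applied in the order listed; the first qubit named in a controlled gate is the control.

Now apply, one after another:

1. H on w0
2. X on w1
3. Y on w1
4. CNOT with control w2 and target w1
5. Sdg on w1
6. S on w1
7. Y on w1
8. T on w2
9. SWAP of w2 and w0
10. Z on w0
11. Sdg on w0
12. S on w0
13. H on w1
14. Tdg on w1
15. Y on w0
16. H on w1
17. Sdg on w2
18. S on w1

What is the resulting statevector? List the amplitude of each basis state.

After the circuit, the state carries amplitude 0 on |000>, 0 on |001>, 0 on |010>, 0 on |011>, sqrt(2)*(-exp(I*pi/4) + I)/4 on |100>, sqrt(2)*(1 + exp(3*I*pi/4))/4 on |101>, sqrt(2)*(-1 + exp(3*I*pi/4))/4 on |110>, sqrt(2)*(exp(I*pi/4) + I)/4 on |111>.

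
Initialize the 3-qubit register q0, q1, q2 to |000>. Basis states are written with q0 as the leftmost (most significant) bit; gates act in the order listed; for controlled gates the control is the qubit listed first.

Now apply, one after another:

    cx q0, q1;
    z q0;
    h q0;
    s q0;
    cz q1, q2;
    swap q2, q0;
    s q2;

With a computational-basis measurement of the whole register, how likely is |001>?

The probability of measuring |001> is 1/2.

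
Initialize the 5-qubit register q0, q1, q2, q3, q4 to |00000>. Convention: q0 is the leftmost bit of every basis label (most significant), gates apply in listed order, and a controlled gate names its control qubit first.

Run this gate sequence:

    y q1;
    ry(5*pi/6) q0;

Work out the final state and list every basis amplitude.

The resulting statevector has amplitude I*(-sqrt(2) + sqrt(6))/4 on |01000>, I*(sqrt(2) + sqrt(6))/4 on |11000>, and 0 on every other basis state.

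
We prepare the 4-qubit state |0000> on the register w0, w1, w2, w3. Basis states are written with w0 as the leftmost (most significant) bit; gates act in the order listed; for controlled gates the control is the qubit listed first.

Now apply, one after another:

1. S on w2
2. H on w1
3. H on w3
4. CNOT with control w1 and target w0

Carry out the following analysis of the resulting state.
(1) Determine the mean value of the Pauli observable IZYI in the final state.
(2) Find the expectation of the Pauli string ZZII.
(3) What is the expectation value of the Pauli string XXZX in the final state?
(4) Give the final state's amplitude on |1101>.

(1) The expectation value of IZYI is 0.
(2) In the final state, ZZII has expectation 1.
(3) The observable XXZX averages to 1.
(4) The final state's coefficient on |1101> equals 1/2.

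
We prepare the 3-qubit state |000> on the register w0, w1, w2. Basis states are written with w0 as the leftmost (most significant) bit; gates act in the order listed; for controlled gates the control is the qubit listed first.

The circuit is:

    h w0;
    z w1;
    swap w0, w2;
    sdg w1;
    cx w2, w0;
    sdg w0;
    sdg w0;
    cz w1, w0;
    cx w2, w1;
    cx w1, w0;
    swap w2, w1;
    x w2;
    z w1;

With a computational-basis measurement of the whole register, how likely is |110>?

The probability of measuring |110> is 0.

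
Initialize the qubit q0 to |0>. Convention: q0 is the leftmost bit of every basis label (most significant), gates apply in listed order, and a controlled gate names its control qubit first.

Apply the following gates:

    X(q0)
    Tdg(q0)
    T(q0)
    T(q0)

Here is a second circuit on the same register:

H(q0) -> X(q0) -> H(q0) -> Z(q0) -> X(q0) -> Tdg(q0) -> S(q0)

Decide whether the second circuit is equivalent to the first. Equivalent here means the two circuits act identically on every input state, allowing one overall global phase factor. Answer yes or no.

Yes: on every input state the two circuits agree up to one overall phase factor.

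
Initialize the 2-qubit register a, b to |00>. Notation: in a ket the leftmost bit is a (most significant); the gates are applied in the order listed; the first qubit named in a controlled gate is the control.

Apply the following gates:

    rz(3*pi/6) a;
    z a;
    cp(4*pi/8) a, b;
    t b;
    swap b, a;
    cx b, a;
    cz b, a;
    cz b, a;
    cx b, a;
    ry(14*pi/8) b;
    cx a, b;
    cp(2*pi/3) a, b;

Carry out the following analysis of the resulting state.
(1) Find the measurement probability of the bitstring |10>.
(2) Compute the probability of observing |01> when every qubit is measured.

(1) A full measurement returns |10> with probability 0. Key observation: the block from step 6 through step 9 cancels to the identity and can be dropped.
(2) Outcome |01> occurs with probability 1/2 - sqrt(2)/4.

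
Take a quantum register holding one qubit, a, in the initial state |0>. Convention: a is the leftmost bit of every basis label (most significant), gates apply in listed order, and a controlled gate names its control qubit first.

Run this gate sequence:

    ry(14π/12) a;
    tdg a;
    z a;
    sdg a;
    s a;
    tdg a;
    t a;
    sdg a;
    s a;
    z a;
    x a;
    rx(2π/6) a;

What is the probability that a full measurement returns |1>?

Outcome |1> occurs with probability -sqrt(3)/8 + sqrt(6)/16 + 1/2. Key observation: the block from step 3 through step 10 cancels to the identity and can be dropped.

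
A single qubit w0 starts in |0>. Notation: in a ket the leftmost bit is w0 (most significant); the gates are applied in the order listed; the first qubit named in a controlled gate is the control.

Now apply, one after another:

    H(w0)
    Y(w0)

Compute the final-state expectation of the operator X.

The expectation value of X is -1.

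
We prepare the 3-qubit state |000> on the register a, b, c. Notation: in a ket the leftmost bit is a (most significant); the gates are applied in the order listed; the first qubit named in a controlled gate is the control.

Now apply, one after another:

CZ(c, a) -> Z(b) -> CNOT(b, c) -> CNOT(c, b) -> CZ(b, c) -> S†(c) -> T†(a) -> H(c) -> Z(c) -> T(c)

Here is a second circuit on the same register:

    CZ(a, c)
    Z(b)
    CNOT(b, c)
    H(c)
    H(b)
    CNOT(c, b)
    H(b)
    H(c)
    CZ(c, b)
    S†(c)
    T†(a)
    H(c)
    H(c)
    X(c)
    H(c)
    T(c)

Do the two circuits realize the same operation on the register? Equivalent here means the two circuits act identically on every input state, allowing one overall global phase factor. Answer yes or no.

No, they are not equivalent — no single phase factor reconciles the two unitaries.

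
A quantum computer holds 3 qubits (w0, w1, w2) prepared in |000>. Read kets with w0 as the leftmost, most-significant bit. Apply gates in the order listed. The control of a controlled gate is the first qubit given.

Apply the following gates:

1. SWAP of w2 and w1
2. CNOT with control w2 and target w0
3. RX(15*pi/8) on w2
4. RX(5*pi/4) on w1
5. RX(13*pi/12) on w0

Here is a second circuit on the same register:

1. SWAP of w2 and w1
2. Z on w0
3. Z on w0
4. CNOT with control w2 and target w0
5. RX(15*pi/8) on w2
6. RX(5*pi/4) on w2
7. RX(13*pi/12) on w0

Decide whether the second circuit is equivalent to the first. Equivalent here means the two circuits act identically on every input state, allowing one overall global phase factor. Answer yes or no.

No, they are not equivalent — no single phase factor reconciles the two unitaries.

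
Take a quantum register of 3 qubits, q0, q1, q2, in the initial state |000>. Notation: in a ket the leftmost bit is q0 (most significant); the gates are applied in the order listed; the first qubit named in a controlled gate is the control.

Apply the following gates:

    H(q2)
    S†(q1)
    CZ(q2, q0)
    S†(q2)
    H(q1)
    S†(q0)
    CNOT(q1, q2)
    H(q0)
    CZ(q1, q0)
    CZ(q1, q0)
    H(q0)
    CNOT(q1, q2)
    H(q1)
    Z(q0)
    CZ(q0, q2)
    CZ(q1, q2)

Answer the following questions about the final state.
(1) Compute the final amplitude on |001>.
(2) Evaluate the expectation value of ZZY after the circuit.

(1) |001> carries amplitude -sqrt(2)*I/2 in the final state. Key observation: gates 7-12 undo each other exactly, leaving only the rest of the circuit to track.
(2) The observable ZZY averages to -1.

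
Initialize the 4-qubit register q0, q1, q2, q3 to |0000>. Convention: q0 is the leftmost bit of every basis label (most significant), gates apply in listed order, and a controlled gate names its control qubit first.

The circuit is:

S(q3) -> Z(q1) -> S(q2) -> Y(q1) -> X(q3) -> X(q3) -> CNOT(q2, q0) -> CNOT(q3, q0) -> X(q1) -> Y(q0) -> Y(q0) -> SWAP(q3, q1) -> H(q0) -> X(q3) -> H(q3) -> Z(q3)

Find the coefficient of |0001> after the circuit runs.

The amplitude on |0001> is I/2. Key observation: steps 5-6 multiply out to the identity, so the circuit reduces to the remaining gates.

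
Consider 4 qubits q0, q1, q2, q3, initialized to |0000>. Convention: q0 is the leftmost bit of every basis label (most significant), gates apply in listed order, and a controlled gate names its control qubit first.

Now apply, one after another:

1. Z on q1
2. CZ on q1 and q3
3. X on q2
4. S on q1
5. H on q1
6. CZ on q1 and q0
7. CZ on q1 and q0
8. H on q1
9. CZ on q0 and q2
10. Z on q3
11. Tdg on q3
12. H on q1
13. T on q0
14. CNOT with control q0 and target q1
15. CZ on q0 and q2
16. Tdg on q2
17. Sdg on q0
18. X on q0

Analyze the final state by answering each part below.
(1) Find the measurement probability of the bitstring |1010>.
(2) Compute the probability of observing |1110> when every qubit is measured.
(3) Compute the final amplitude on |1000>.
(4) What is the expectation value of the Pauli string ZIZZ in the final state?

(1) Outcome |1010> occurs with probability 1/2.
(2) Outcome |1110> occurs with probability 1/2.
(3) The final state's coefficient on |1000> equals 0.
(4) In the final state, ZIZZ has expectation 1.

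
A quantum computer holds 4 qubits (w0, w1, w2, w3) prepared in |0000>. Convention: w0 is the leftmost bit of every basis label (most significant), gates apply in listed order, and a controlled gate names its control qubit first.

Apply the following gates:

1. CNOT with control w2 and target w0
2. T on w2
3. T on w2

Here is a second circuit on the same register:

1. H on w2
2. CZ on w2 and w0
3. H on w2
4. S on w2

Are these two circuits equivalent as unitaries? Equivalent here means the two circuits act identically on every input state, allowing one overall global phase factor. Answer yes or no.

No, they are not equivalent — no single phase factor reconciles the two unitaries.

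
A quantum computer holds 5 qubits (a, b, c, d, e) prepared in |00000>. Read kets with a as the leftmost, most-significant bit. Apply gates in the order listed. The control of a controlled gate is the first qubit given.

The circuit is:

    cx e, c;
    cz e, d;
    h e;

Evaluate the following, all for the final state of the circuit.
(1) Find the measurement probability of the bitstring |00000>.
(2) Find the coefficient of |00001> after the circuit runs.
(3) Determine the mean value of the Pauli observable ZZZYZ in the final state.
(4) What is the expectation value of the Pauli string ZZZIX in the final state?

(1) The probability of measuring |00000> is 1/2.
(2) The amplitude on |00001> is sqrt(2)/2.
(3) The observable ZZZYZ averages to 0.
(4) The expectation value of ZZZIX is 1.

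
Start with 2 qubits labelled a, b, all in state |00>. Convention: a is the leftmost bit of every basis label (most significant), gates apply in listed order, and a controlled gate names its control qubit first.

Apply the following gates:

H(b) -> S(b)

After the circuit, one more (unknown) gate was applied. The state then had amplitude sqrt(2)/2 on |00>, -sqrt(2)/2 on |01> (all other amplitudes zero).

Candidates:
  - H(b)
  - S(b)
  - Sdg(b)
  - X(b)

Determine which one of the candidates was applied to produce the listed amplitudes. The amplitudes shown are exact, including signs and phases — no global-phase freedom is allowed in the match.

The unique candidate consistent with the amplitudes is S(b).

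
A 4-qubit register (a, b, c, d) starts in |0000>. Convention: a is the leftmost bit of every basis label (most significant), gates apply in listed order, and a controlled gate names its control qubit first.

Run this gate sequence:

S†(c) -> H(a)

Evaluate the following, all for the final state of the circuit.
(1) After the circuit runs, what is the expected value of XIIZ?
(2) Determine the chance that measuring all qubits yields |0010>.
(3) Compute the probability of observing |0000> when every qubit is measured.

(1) The observable XIIZ averages to 1.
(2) The probability of measuring |0010> is 0.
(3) A full measurement returns |0000> with probability 1/2.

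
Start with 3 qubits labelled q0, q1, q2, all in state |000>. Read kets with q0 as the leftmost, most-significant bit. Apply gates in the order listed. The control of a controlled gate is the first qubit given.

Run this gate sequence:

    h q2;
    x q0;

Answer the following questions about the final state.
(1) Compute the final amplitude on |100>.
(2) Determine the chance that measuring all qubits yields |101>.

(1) The amplitude on |100> is sqrt(2)/2.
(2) The probability of measuring |101> is 1/2.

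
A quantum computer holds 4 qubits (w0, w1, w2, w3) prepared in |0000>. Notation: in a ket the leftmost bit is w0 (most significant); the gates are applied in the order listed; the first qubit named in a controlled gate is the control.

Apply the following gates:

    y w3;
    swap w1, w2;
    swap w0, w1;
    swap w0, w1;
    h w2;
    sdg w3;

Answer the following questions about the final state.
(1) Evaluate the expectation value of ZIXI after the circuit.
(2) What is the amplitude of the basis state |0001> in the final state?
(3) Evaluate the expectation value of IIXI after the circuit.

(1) The observable ZIXI averages to 1.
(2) The amplitude on |0001> is sqrt(2)/2.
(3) In the final state, IIXI has expectation 1.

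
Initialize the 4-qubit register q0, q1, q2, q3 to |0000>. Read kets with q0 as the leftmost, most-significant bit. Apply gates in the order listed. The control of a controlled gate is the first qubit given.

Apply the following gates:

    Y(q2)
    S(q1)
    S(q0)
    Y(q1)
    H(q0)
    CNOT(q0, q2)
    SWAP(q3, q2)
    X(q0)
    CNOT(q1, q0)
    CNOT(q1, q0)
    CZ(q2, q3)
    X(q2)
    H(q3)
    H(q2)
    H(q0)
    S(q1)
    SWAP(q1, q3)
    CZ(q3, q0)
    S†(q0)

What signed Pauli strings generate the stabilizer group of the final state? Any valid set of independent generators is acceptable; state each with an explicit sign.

One valid set of independent stabilizer generators is +XYII, -IIXI, +ZZII, -IIIZ (any independent generating set of the same group is equally correct). Key observation: gates 9-10 undo each other exactly, leaving only the rest of the circuit to track.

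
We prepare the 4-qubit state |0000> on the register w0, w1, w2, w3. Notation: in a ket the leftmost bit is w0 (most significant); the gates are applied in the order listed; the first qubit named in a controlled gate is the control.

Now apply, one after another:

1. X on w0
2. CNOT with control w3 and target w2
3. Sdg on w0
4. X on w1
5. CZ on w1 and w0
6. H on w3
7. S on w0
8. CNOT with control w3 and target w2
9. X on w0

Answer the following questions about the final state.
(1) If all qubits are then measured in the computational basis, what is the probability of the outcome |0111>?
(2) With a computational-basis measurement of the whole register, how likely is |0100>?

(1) The probability of measuring |0111> is 1/2.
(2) A full measurement returns |0100> with probability 1/2.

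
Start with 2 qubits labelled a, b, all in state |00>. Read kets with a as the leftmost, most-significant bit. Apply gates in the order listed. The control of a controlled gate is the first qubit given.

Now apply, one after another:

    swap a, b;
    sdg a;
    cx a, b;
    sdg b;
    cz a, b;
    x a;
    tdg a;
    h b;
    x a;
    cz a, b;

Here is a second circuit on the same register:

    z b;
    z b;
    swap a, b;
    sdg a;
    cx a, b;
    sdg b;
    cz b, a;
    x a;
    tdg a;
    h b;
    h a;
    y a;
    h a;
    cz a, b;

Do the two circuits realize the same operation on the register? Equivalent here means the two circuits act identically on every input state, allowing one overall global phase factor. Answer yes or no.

No, they are not equivalent — no single phase factor reconciles the two unitaries.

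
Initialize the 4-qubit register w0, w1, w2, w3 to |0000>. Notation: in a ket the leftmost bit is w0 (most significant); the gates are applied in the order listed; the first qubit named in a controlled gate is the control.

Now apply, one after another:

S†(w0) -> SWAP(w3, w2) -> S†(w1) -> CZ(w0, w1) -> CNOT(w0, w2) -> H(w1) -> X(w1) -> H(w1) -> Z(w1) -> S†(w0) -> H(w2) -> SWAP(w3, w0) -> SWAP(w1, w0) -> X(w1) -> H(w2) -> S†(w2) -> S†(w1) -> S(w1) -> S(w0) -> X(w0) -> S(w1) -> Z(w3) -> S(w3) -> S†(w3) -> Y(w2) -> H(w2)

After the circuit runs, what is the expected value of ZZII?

The observable ZZII averages to 1.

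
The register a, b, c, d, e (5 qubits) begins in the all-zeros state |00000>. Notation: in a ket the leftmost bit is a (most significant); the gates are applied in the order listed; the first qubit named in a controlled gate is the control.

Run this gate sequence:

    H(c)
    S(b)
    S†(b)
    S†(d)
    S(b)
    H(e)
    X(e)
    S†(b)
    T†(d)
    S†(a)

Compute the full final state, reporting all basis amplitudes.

After the circuit, the state carries amplitude 1/2 on |00000>, 1/2 on |00001>, 1/2 on |00100>, 1/2 on |00101>, and 0 on every other basis state. Key observation: steps 2-3 multiply out to the identity, so the circuit reduces to the remaining gates.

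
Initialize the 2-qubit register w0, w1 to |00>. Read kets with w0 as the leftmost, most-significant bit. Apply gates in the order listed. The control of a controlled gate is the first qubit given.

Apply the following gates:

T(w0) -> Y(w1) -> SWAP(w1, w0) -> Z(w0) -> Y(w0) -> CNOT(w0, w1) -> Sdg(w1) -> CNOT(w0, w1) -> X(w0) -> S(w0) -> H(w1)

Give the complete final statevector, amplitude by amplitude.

The resulting statevector has amplitude 0 on |00>, 0 on |01>, -sqrt(2)*I/2 on |10>, -sqrt(2)*I/2 on |11>.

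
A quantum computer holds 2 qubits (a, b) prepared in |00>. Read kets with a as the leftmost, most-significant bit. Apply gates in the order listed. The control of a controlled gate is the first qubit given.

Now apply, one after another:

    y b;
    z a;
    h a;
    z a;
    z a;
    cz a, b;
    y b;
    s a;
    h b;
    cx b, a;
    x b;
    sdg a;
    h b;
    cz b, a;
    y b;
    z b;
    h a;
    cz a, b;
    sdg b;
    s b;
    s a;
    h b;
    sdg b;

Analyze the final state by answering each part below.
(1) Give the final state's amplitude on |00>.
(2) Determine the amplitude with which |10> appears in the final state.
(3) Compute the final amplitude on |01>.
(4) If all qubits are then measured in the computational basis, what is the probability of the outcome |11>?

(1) The amplitude on |00> is sqrt(2)*(-1 + I)/4.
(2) The final state's coefficient on |10> equals sqrt(2)*(-1 - I)/4.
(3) The amplitude on |01> is sqrt(2)*(1 - I)/4.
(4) Outcome |11> occurs with probability 1/4.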